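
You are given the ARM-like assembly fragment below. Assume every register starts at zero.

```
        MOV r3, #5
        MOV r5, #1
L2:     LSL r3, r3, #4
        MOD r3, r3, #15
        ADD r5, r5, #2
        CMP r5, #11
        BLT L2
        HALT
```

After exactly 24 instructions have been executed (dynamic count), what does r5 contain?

r3=5
r5=1
r3=5<<4=80
r3=80%15=5
r5=1+2=3
CMP r5, #11  (cmp 3,11)
BLT L2: taken
r3=5<<4=80
r3=80%15=5
r5=3+2=5
CMP r5, #11  (cmp 5,11)
BLT L2: taken
r3=5<<4=80
r3=80%15=5
r5=5+2=7
CMP r5, #11  (cmp 7,11)
BLT L2: taken
r3=5<<4=80
r3=80%15=5
r5=7+2=9
CMP r5, #11  (cmp 9,11)
BLT L2: taken
r3=5<<4=80
r3=80%15=5
After step 24: r5 = 9.

9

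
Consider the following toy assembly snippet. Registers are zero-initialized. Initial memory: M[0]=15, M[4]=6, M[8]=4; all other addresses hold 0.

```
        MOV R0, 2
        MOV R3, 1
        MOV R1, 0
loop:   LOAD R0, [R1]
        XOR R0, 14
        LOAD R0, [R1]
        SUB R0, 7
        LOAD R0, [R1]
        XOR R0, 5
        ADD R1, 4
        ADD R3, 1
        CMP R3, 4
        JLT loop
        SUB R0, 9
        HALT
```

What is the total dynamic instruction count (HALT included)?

35

MOV R0, 2 → R0=2
MOV R3, 1 → R3=1
MOV R1, 0 → R1=0
LOAD R0, [R1] → R0=M[0]=15
XOR R0, 14 → R0=15^14=1
LOAD R0, [R1] → R0=M[0]=15
SUB R0, 7 → R0=15-7=8
LOAD R0, [R1] → R0=M[0]=15
XOR R0, 5 → R0=15^5=10
ADD R1, 4 → R1=0+4=4
ADD R3, 1 → R3=1+1=2
CMP R3, 4  (cmp 2,4)
JLT loop: taken
LOAD R0, [R1] → R0=M[4]=6
XOR R0, 14 → R0=6^14=8
LOAD R0, [R1] → R0=M[4]=6
SUB R0, 7 → R0=6-7=-1
LOAD R0, [R1] → R0=M[4]=6
XOR R0, 5 → R0=6^5=3
ADD R1, 4 → R1=4+4=8
ADD R3, 1 → R3=2+1=3
CMP R3, 4  (cmp 3,4)
JLT loop: taken
LOAD R0, [R1] → R0=M[8]=4
XOR R0, 14 → R0=4^14=10
LOAD R0, [R1] → R0=M[8]=4
SUB R0, 7 → R0=4-7=-3
LOAD R0, [R1] → R0=M[8]=4
XOR R0, 5 → R0=4^5=1
ADD R1, 4 → R1=8+4=12
ADD R3, 1 → R3=3+1=4
CMP R3, 4  (cmp 4,4)
JLT loop: not taken
SUB R0, 9 → R0=1-9=-8
halt.
Total executed instructions: 35.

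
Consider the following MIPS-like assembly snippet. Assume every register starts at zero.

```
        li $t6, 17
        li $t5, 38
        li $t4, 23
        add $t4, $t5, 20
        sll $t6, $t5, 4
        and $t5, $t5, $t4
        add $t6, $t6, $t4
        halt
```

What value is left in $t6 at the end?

666

li $t6, 17 → $t6=17
li $t5, 38 → $t5=38
li $t4, 23 → $t4=23
add $t4, $t5, 20 → $t4=38+20=58
sll $t6, $t5, 4 → $t6=38<<4=608
and $t5, $t5, $t4 → $t5=38&58=34
add $t6, $t6, $t4 → $t6=608+58=666
halt.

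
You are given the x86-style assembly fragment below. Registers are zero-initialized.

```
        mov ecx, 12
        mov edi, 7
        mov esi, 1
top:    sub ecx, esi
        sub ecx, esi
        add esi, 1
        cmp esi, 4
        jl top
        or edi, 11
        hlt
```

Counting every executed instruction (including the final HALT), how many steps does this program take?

20

mov ecx, 12 → ecx=12
mov edi, 7 → edi=7
mov esi, 1 → esi=1
sub ecx, esi → ecx=12-1=11
sub ecx, esi → ecx=11-1=10
add esi, 1 → esi=1+1=2
cmp esi, 4  (cmp 2,4)
jl top: taken
sub ecx, esi → ecx=10-2=8
sub ecx, esi → ecx=8-2=6
add esi, 1 → esi=2+1=3
cmp esi, 4  (cmp 3,4)
jl top: taken
sub ecx, esi → ecx=6-3=3
sub ecx, esi → ecx=3-3=0
add esi, 1 → esi=3+1=4
cmp esi, 4  (cmp 4,4)
jl top: not taken
or edi, 11 → edi=7|11=15
halt.
Total executed instructions: 20.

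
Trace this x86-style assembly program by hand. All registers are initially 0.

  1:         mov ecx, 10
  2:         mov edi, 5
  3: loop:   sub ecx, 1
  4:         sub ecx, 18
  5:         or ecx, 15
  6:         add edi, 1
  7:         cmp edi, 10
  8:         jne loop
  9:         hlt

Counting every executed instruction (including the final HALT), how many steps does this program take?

after mov ecx, 10: ecx=10
after mov edi, 5: edi=5
after sub ecx, 1: ecx=10-1=9
after sub ecx, 18: ecx=9-18=-9
after or ecx, 15: ecx=(-9)|15=-1
after add edi, 1: edi=5+1=6
cmp edi, 10  (cmp 6,10)
jne loop: taken
after sub ecx, 1: ecx=(-1)-1=-2
after sub ecx, 18: ecx=(-2)-18=-20
after or ecx, 15: ecx=(-20)|15=-17
after add edi, 1: edi=6+1=7
cmp edi, 10  (cmp 7,10)
jne loop: taken
after sub ecx, 1: ecx=(-17)-1=-18
after sub ecx, 18: ecx=(-18)-18=-36
after or ecx, 15: ecx=(-36)|15=-33
after add edi, 1: edi=7+1=8
cmp edi, 10  (cmp 8,10)
jne loop: taken
after sub ecx, 1: ecx=(-33)-1=-34
after sub ecx, 18: ecx=(-34)-18=-52
after or ecx, 15: ecx=(-52)|15=-49
after add edi, 1: edi=8+1=9
cmp edi, 10  (cmp 9,10)
jne loop: taken
after sub ecx, 1: ecx=(-49)-1=-50
after sub ecx, 18: ecx=(-50)-18=-68
after or ecx, 15: ecx=(-68)|15=-65
after add edi, 1: edi=9+1=10
cmp edi, 10  (cmp 10,10)
jne loop: not taken
halt.
Total executed instructions: 33.

33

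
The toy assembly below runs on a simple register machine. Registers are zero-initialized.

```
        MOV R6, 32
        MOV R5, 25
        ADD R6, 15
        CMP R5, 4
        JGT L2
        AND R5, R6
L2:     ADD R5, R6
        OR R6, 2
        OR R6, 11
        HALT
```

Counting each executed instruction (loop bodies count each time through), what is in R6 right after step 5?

47

MOV R6, 32 → R6=32
MOV R5, 25 → R5=25
ADD R6, 15 → R6=32+15=47
CMP R5, 4  (cmp 25,4)
JGT L2: taken
After step 5: R6 = 47.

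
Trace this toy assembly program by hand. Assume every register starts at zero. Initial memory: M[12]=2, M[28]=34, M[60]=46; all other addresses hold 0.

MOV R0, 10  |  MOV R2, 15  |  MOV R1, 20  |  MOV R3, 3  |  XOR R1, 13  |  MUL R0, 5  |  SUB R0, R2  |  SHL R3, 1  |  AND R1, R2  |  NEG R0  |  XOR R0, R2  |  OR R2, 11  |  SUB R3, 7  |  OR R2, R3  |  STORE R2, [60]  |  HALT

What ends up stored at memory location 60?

MOV R0, 10 → R0=10
MOV R2, 15 → R2=15
MOV R1, 20 → R1=20
MOV R3, 3 → R3=3
XOR R1, 13 → R1=20^13=25
MUL R0, 5 → R0=10*5=50
SUB R0, R2 → R0=50-15=35
SHL R3, 1 → R3=3<<1=6
AND R1, R2 → R1=25&15=9
NEG R0 → R0=-(35)=-35
XOR R0, R2 → R0=(-35)^15=-46
OR R2, 11 → R2=15|11=15
SUB R3, 7 → R3=6-7=-1
OR R2, R3 → R2=15|(-1)=-1
STORE R2, [60] → M[60]=-1
halt.

-1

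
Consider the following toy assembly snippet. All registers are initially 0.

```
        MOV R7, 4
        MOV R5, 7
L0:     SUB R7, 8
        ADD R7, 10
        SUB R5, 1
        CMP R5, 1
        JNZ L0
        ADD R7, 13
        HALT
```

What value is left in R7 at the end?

R7=4
R5=7
R7=4-8=-4
R7=(-4)+10=6
R5=7-1=6
CMP R5, 1  (cmp 6,1)
JNZ L0: taken
R7=6-8=-2
R7=(-2)+10=8
R5=6-1=5
CMP R5, 1  (cmp 5,1)
JNZ L0: taken
R7=8-8=0
R7=0+10=10
R5=5-1=4
CMP R5, 1  (cmp 4,1)
JNZ L0: taken
R7=10-8=2
R7=2+10=12
R5=4-1=3
CMP R5, 1  (cmp 3,1)
JNZ L0: taken
R7=12-8=4
R7=4+10=14
R5=3-1=2
CMP R5, 1  (cmp 2,1)
JNZ L0: taken
R7=14-8=6
R7=6+10=16
R5=2-1=1
CMP R5, 1  (cmp 1,1)
JNZ L0: not taken
R7=16+13=29
halt.

29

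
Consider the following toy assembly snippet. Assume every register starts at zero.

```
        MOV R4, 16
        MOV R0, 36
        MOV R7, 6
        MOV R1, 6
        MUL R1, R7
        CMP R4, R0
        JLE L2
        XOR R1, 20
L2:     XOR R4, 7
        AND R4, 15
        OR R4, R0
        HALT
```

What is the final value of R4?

39

R4=16
R0=36
R7=6
R1=6
R1=6*6=36
CMP R4, R0  (cmp 16,36)
JLE L2: taken
R4=16^7=23
R4=23&15=7
R4=7|36=39
halt.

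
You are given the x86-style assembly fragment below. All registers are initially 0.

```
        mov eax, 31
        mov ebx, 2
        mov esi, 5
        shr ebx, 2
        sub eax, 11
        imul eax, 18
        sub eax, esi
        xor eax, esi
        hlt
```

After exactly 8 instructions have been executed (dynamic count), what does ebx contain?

mov eax, 31 → eax=31
mov ebx, 2 → ebx=2
mov esi, 5 → esi=5
shr ebx, 2 → ebx=2>>2=0
sub eax, 11 → eax=31-11=20
imul eax, 18 → eax=20*18=360
sub eax, esi → eax=360-5=355
xor eax, esi → eax=355^5=358
After step 8: ebx = 0.

0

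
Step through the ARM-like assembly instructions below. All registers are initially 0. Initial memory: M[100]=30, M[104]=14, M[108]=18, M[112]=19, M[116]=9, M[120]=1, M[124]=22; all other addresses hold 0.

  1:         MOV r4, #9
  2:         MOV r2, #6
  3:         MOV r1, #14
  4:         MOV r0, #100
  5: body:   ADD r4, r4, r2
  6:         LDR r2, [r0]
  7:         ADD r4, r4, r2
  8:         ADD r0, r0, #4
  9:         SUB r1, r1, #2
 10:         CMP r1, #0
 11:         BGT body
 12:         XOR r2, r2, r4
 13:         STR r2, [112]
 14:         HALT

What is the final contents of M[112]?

r4=9
r2=6
r1=14
r0=100
r4=9+6=15
r2=M[100]=30
r4=15+30=45
r0=100+4=104
r1=14-2=12
CMP r1, #0  (cmp 12,0)
BGT body: taken
r4=45+30=75
r2=M[104]=14
r4=75+14=89
r0=104+4=108
r1=12-2=10
CMP r1, #0  (cmp 10,0)
BGT body: taken
r4=89+14=103
r2=M[108]=18
r4=103+18=121
r0=108+4=112
r1=10-2=8
CMP r1, #0  (cmp 8,0)
BGT body: taken
r4=121+18=139
r2=M[112]=19
r4=139+19=158
r0=112+4=116
r1=8-2=6
CMP r1, #0  (cmp 6,0)
BGT body: taken
r4=158+19=177
r2=M[116]=9
r4=177+9=186
r0=116+4=120
r1=6-2=4
CMP r1, #0  (cmp 4,0)
BGT body: taken
r4=186+9=195
r2=M[120]=1
r4=195+1=196
r0=120+4=124
r1=4-2=2
CMP r1, #0  (cmp 2,0)
BGT body: taken
r4=196+1=197
r2=M[124]=22
r4=197+22=219
r0=124+4=128
r1=2-2=0
CMP r1, #0  (cmp 0,0)
BGT body: not taken
r2=22^219=205
STR r2, [112] → M[112]=205
halt.

205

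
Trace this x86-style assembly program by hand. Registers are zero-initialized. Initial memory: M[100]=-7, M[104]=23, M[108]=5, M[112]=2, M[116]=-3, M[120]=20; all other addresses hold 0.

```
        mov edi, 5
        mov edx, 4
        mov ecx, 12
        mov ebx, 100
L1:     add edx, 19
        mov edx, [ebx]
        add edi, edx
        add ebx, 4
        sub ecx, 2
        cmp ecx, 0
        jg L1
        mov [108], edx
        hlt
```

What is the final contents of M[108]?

20

after mov edi, 5: edi=5
after mov edx, 4: edx=4
after mov ecx, 12: ecx=12
after mov ebx, 100: ebx=100
after add edx, 19: edx=4+19=23
after mov edx, [ebx]: edx=M[100]=-7
after add edi, edx: edi=5+(-7)=-2
after add ebx, 4: ebx=100+4=104
after sub ecx, 2: ecx=12-2=10
cmp ecx, 0  (cmp 10,0)
jg L1: taken
after add edx, 19: edx=(-7)+19=12
after mov edx, [ebx]: edx=M[104]=23
after add edi, edx: edi=(-2)+23=21
after add ebx, 4: ebx=104+4=108
after sub ecx, 2: ecx=10-2=8
cmp ecx, 0  (cmp 8,0)
jg L1: taken
after add edx, 19: edx=23+19=42
after mov edx, [ebx]: edx=M[108]=5
after add edi, edx: edi=21+5=26
after add ebx, 4: ebx=108+4=112
after sub ecx, 2: ecx=8-2=6
cmp ecx, 0  (cmp 6,0)
jg L1: taken
after add edx, 19: edx=5+19=24
after mov edx, [ebx]: edx=M[112]=2
after add edi, edx: edi=26+2=28
after add ebx, 4: ebx=112+4=116
after sub ecx, 2: ecx=6-2=4
cmp ecx, 0  (cmp 4,0)
jg L1: taken
after add edx, 19: edx=2+19=21
after mov edx, [ebx]: edx=M[116]=-3
after add edi, edx: edi=28+(-3)=25
after add ebx, 4: ebx=116+4=120
after sub ecx, 2: ecx=4-2=2
cmp ecx, 0  (cmp 2,0)
jg L1: taken
after add edx, 19: edx=(-3)+19=16
after mov edx, [ebx]: edx=M[120]=20
after add edi, edx: edi=25+20=45
after add ebx, 4: ebx=120+4=124
after sub ecx, 2: ecx=2-2=0
cmp ecx, 0  (cmp 0,0)
jg L1: not taken
mov [108], edx → M[108]=20
halt.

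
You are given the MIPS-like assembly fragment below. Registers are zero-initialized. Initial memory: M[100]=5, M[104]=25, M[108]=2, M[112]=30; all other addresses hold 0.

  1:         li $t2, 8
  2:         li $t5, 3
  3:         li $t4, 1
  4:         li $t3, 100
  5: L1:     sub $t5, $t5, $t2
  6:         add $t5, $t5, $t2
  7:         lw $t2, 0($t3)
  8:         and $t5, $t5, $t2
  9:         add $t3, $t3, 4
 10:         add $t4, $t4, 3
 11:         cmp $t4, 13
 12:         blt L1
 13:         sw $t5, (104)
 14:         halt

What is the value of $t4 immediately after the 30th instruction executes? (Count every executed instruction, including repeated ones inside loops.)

10

$t2=8
$t5=3
$t4=1
$t3=100
$t5=3-8=-5
$t5=(-5)+8=3
$t2=M[100]=5
$t5=3&5=1
$t3=100+4=104
$t4=1+3=4
cmp $t4, 13  (cmp 4,13)
blt L1: taken
$t5=1-5=-4
$t5=(-4)+5=1
$t2=M[104]=25
$t5=1&25=1
$t3=104+4=108
$t4=4+3=7
cmp $t4, 13  (cmp 7,13)
blt L1: taken
$t5=1-25=-24
$t5=(-24)+25=1
$t2=M[108]=2
$t5=1&2=0
$t3=108+4=112
$t4=7+3=10
cmp $t4, 13  (cmp 10,13)
blt L1: taken
$t5=0-2=-2
$t5=(-2)+2=0
After step 30: $t4 = 10.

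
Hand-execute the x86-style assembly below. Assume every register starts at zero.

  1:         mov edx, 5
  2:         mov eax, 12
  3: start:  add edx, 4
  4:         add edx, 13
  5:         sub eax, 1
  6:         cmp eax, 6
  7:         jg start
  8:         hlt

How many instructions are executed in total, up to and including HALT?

33

after mov edx, 5: edx=5
after mov eax, 12: eax=12
after add edx, 4: edx=5+4=9
after add edx, 13: edx=9+13=22
after sub eax, 1: eax=12-1=11
cmp eax, 6  (cmp 11,6)
jg start: taken
after add edx, 4: edx=22+4=26
after add edx, 13: edx=26+13=39
after sub eax, 1: eax=11-1=10
cmp eax, 6  (cmp 10,6)
jg start: taken
after add edx, 4: edx=39+4=43
after add edx, 13: edx=43+13=56
after sub eax, 1: eax=10-1=9
cmp eax, 6  (cmp 9,6)
jg start: taken
after add edx, 4: edx=56+4=60
after add edx, 13: edx=60+13=73
after sub eax, 1: eax=9-1=8
cmp eax, 6  (cmp 8,6)
jg start: taken
after add edx, 4: edx=73+4=77
after add edx, 13: edx=77+13=90
after sub eax, 1: eax=8-1=7
cmp eax, 6  (cmp 7,6)
jg start: taken
after add edx, 4: edx=90+4=94
after add edx, 13: edx=94+13=107
after sub eax, 1: eax=7-1=6
cmp eax, 6  (cmp 6,6)
jg start: not taken
halt.
Total executed instructions: 33.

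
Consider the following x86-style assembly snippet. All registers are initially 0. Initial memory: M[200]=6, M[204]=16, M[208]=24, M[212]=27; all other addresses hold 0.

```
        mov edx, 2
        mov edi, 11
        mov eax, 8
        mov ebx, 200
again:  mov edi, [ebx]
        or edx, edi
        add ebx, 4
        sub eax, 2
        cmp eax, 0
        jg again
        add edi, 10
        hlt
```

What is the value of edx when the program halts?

after mov edx, 2: edx=2
after mov edi, 11: edi=11
after mov eax, 8: eax=8
after mov ebx, 200: ebx=200
after mov edi, [ebx]: edi=M[200]=6
after or edx, edi: edx=2|6=6
after add ebx, 4: ebx=200+4=204
after sub eax, 2: eax=8-2=6
cmp eax, 0  (cmp 6,0)
jg again: taken
after mov edi, [ebx]: edi=M[204]=16
after or edx, edi: edx=6|16=22
after add ebx, 4: ebx=204+4=208
after sub eax, 2: eax=6-2=4
cmp eax, 0  (cmp 4,0)
jg again: taken
after mov edi, [ebx]: edi=M[208]=24
after or edx, edi: edx=22|24=30
after add ebx, 4: ebx=208+4=212
after sub eax, 2: eax=4-2=2
cmp eax, 0  (cmp 2,0)
jg again: taken
after mov edi, [ebx]: edi=M[212]=27
after or edx, edi: edx=30|27=31
after add ebx, 4: ebx=212+4=216
after sub eax, 2: eax=2-2=0
cmp eax, 0  (cmp 0,0)
jg again: not taken
after add edi, 10: edi=27+10=37
halt.

31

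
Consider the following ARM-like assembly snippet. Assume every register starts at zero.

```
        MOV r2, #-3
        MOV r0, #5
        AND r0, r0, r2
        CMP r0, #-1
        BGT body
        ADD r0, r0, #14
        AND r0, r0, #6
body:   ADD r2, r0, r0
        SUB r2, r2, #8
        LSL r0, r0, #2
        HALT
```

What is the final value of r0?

MOV r2, #-3 → r2=-3
MOV r0, #5 → r0=5
AND r0, r0, r2 → r0=5&(-3)=5
CMP r0, #-1  (cmp 5,-1)
BGT body: taken
ADD r2, r0, r0 → r2=5+5=10
SUB r2, r2, #8 → r2=10-8=2
LSL r0, r0, #2 → r0=5<<2=20
halt.

20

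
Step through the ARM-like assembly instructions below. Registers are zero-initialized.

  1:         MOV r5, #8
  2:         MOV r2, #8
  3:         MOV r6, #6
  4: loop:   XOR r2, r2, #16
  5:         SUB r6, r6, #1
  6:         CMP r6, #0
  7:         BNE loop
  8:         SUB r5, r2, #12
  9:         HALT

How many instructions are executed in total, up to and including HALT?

29

r5=8
r2=8
r6=6
r2=8^16=24
r6=6-1=5
CMP r6, #0  (cmp 5,0)
BNE loop: taken
r2=24^16=8
r6=5-1=4
CMP r6, #0  (cmp 4,0)
BNE loop: taken
r2=8^16=24
r6=4-1=3
CMP r6, #0  (cmp 3,0)
BNE loop: taken
r2=24^16=8
r6=3-1=2
CMP r6, #0  (cmp 2,0)
BNE loop: taken
r2=8^16=24
r6=2-1=1
CMP r6, #0  (cmp 1,0)
BNE loop: taken
r2=24^16=8
r6=1-1=0
CMP r6, #0  (cmp 0,0)
BNE loop: not taken
r5=8-12=-4
halt.
Total executed instructions: 29.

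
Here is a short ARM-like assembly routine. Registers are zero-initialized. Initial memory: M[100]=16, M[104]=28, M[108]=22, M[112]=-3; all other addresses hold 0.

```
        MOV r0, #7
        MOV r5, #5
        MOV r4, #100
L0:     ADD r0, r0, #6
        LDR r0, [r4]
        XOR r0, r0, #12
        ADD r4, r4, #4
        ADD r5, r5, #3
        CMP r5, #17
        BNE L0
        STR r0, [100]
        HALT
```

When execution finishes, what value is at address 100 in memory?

MOV r0, #7 → r0=7
MOV r5, #5 → r5=5
MOV r4, #100 → r4=100
ADD r0, r0, #6 → r0=7+6=13
LDR r0, [r4] → r0=M[100]=16
XOR r0, r0, #12 → r0=16^12=28
ADD r4, r4, #4 → r4=100+4=104
ADD r5, r5, #3 → r5=5+3=8
CMP r5, #17  (cmp 8,17)
BNE L0: taken
ADD r0, r0, #6 → r0=28+6=34
LDR r0, [r4] → r0=M[104]=28
XOR r0, r0, #12 → r0=28^12=16
ADD r4, r4, #4 → r4=104+4=108
ADD r5, r5, #3 → r5=8+3=11
CMP r5, #17  (cmp 11,17)
BNE L0: taken
ADD r0, r0, #6 → r0=16+6=22
LDR r0, [r4] → r0=M[108]=22
XOR r0, r0, #12 → r0=22^12=26
ADD r4, r4, #4 → r4=108+4=112
ADD r5, r5, #3 → r5=11+3=14
CMP r5, #17  (cmp 14,17)
BNE L0: taken
ADD r0, r0, #6 → r0=26+6=32
LDR r0, [r4] → r0=M[112]=-3
XOR r0, r0, #12 → r0=(-3)^12=-15
ADD r4, r4, #4 → r4=112+4=116
ADD r5, r5, #3 → r5=14+3=17
CMP r5, #17  (cmp 17,17)
BNE L0: not taken
STR r0, [100] → M[100]=-15
halt.

-15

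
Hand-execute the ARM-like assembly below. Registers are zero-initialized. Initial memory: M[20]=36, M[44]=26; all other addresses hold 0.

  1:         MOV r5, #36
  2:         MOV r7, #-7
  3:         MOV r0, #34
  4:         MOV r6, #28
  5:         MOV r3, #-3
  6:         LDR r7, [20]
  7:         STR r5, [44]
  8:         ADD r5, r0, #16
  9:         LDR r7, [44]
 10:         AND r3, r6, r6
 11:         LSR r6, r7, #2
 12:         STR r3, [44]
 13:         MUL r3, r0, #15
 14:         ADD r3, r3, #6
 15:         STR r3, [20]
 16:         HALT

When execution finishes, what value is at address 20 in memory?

516

MOV r5, #36 → r5=36
MOV r7, #-7 → r7=-7
MOV r0, #34 → r0=34
MOV r6, #28 → r6=28
MOV r3, #-3 → r3=-3
LDR r7, [20] → r7=M[20]=36
STR r5, [44] → M[44]=36
ADD r5, r0, #16 → r5=34+16=50
LDR r7, [44] → r7=M[44]=36
AND r3, r6, r6 → r3=28&28=28
LSR r6, r7, #2 → r6=36>>2=9
STR r3, [44] → M[44]=28
MUL r3, r0, #15 → r3=34*15=510
ADD r3, r3, #6 → r3=510+6=516
STR r3, [20] → M[20]=516
halt.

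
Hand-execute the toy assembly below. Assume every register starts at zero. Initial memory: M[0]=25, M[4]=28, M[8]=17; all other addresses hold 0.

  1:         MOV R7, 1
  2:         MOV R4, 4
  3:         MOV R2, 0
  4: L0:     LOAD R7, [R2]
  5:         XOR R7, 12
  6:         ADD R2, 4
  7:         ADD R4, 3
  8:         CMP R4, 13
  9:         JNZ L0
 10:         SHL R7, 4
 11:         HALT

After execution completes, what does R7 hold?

MOV R7, 1 → R7=1
MOV R4, 4 → R4=4
MOV R2, 0 → R2=0
LOAD R7, [R2] → R7=M[0]=25
XOR R7, 12 → R7=25^12=21
ADD R2, 4 → R2=0+4=4
ADD R4, 3 → R4=4+3=7
CMP R4, 13  (cmp 7,13)
JNZ L0: taken
LOAD R7, [R2] → R7=M[4]=28
XOR R7, 12 → R7=28^12=16
ADD R2, 4 → R2=4+4=8
ADD R4, 3 → R4=7+3=10
CMP R4, 13  (cmp 10,13)
JNZ L0: taken
LOAD R7, [R2] → R7=M[8]=17
XOR R7, 12 → R7=17^12=29
ADD R2, 4 → R2=8+4=12
ADD R4, 3 → R4=10+3=13
CMP R4, 13  (cmp 13,13)
JNZ L0: not taken
SHL R7, 4 → R7=29<<4=464
halt.

464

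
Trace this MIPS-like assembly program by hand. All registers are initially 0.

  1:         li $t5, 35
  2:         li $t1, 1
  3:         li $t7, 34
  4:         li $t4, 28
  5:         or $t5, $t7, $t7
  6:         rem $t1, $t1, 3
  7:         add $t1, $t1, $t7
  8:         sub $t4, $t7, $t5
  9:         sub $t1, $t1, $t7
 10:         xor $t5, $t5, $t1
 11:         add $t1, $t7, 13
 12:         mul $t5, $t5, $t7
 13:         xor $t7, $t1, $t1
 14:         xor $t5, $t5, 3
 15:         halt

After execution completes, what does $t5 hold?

after li $t5, 35: $t5=35
after li $t1, 1: $t1=1
after li $t7, 34: $t7=34
after li $t4, 28: $t4=28
after or $t5, $t7, $t7: $t5=34|34=34
after rem $t1, $t1, 3: $t1=1%3=1
after add $t1, $t1, $t7: $t1=1+34=35
after sub $t4, $t7, $t5: $t4=34-34=0
after sub $t1, $t1, $t7: $t1=35-34=1
after xor $t5, $t5, $t1: $t5=34^1=35
after add $t1, $t7, 13: $t1=34+13=47
after mul $t5, $t5, $t7: $t5=35*34=1190
after xor $t7, $t1, $t1: $t7=47^47=0
after xor $t5, $t5, 3: $t5=1190^3=1189
halt.

1189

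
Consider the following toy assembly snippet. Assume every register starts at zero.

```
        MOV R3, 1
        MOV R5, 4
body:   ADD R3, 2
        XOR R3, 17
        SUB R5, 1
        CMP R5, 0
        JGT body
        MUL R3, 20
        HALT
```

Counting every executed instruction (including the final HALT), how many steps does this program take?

24

R3=1
R5=4
R3=1+2=3
R3=3^17=18
R5=4-1=3
CMP R5, 0  (cmp 3,0)
JGT body: taken
R3=18+2=20
R3=20^17=5
R5=3-1=2
CMP R5, 0  (cmp 2,0)
JGT body: taken
R3=5+2=7
R3=7^17=22
R5=2-1=1
CMP R5, 0  (cmp 1,0)
JGT body: taken
R3=22+2=24
R3=24^17=9
R5=1-1=0
CMP R5, 0  (cmp 0,0)
JGT body: not taken
R3=9*20=180
halt.
Total executed instructions: 24.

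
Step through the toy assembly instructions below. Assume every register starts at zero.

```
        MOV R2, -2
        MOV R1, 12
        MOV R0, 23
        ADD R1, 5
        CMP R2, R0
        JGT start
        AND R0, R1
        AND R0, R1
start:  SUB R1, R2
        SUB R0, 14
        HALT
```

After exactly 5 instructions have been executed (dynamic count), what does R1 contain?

17

R2=-2
R1=12
R0=23
R1=12+5=17
CMP R2, R0  (cmp -2,23)
After step 5: R1 = 17.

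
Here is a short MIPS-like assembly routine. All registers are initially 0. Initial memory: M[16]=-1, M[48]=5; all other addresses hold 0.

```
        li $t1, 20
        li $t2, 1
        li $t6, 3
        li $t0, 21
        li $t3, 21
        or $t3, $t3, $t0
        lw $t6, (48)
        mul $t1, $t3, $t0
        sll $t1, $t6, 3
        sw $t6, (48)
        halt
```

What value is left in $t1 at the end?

40

after li $t1, 20: $t1=20
after li $t2, 1: $t2=1
after li $t6, 3: $t6=3
after li $t0, 21: $t0=21
after li $t3, 21: $t3=21
after or $t3, $t3, $t0: $t3=21|21=21
after lw $t6, (48): $t6=M[48]=5
after mul $t1, $t3, $t0: $t1=21*21=441
after sll $t1, $t6, 3: $t1=5<<3=40
sw $t6, (48) → M[48]=5
halt.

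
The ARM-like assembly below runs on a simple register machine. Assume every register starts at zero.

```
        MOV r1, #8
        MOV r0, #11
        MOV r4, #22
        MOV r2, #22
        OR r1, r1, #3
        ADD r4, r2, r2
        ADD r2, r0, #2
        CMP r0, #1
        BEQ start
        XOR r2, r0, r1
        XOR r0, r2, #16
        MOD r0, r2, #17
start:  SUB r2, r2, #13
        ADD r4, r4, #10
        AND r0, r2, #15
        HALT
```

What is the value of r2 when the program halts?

MOV r1, #8 → r1=8
MOV r0, #11 → r0=11
MOV r4, #22 → r4=22
MOV r2, #22 → r2=22
OR r1, r1, #3 → r1=8|3=11
ADD r4, r2, r2 → r4=22+22=44
ADD r2, r0, #2 → r2=11+2=13
CMP r0, #1  (cmp 11,1)
BEQ start: not taken
XOR r2, r0, r1 → r2=11^11=0
XOR r0, r2, #16 → r0=0^16=16
MOD r0, r2, #17 → r0=0%17=0
SUB r2, r2, #13 → r2=0-13=-13
ADD r4, r4, #10 → r4=44+10=54
AND r0, r2, #15 → r0=(-13)&15=3
halt.

-13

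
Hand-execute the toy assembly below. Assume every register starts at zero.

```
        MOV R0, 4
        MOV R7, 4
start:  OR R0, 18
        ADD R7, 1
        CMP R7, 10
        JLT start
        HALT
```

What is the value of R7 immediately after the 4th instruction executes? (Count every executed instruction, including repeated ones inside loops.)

5

after MOV R0, 4: R0=4
after MOV R7, 4: R7=4
after OR R0, 18: R0=4|18=22
after ADD R7, 1: R7=4+1=5
After step 4: R7 = 5.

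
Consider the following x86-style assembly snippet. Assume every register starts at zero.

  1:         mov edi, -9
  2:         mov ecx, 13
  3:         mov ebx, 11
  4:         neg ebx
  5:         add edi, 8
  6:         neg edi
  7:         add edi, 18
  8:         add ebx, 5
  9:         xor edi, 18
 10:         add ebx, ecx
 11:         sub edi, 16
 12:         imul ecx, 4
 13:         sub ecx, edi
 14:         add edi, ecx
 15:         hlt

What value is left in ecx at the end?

edi=-9
ecx=13
ebx=11
ebx=-(11)=-11
edi=(-9)+8=-1
edi=-(-1)=1
edi=1+18=19
ebx=(-11)+5=-6
edi=19^18=1
ebx=(-6)+13=7
edi=1-16=-15
ecx=13*4=52
ecx=52-(-15)=67
edi=(-15)+67=52
halt.

67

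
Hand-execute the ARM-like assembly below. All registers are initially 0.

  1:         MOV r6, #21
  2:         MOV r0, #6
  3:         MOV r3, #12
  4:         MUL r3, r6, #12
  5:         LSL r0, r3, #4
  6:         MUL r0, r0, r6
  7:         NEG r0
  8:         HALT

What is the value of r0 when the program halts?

MOV r6, #21 → r6=21
MOV r0, #6 → r0=6
MOV r3, #12 → r3=12
MUL r3, r6, #12 → r3=21*12=252
LSL r0, r3, #4 → r0=252<<4=4032
MUL r0, r0, r6 → r0=4032*21=84672
NEG r0 → r0=-(84672)=-84672
halt.

-84672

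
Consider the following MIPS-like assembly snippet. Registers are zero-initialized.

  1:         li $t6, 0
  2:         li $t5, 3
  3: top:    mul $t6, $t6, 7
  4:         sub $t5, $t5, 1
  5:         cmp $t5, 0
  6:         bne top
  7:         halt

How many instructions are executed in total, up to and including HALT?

15

$t6=0
$t5=3
$t6=0*7=0
$t5=3-1=2
cmp $t5, 0  (cmp 2,0)
bne top: taken
$t6=0*7=0
$t5=2-1=1
cmp $t5, 0  (cmp 1,0)
bne top: taken
$t6=0*7=0
$t5=1-1=0
cmp $t5, 0  (cmp 0,0)
bne top: not taken
halt.
Total executed instructions: 15.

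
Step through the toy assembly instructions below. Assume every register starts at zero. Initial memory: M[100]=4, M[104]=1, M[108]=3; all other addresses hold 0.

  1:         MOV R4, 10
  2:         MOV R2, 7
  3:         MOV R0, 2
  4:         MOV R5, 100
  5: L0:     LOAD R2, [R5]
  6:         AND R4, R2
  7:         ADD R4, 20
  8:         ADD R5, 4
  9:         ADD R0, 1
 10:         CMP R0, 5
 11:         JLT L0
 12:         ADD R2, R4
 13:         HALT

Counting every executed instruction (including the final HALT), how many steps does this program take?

R4=10
R2=7
R0=2
R5=100
R2=M[100]=4
R4=10&4=0
R4=0+20=20
R5=100+4=104
R0=2+1=3
CMP R0, 5  (cmp 3,5)
JLT L0: taken
R2=M[104]=1
R4=20&1=0
R4=0+20=20
R5=104+4=108
R0=3+1=4
CMP R0, 5  (cmp 4,5)
JLT L0: taken
R2=M[108]=3
R4=20&3=0
R4=0+20=20
R5=108+4=112
R0=4+1=5
CMP R0, 5  (cmp 5,5)
JLT L0: not taken
R2=3+20=23
halt.
Total executed instructions: 27.

27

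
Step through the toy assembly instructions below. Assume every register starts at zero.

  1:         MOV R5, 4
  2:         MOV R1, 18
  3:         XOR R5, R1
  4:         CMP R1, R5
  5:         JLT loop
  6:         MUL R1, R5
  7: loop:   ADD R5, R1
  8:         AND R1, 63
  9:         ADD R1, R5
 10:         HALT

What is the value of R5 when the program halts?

MOV R5, 4 → R5=4
MOV R1, 18 → R1=18
XOR R5, R1 → R5=4^18=22
CMP R1, R5  (cmp 18,22)
JLT loop: taken
ADD R5, R1 → R5=22+18=40
AND R1, 63 → R1=18&63=18
ADD R1, R5 → R1=18+40=58
halt.

40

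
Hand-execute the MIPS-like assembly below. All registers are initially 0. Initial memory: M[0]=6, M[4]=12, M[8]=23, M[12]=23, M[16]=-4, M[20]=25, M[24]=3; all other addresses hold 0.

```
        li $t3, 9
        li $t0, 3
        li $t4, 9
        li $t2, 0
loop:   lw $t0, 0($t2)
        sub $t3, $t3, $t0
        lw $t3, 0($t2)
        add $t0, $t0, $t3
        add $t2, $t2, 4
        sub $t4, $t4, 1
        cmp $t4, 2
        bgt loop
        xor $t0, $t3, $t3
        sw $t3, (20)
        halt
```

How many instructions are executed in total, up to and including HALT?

$t3=9
$t0=3
$t4=9
$t2=0
$t0=M[0]=6
$t3=9-6=3
$t3=M[0]=6
$t0=6+6=12
$t2=0+4=4
$t4=9-1=8
cmp $t4, 2  (cmp 8,2)
bgt loop: taken
$t0=M[4]=12
$t3=6-12=-6
$t3=M[4]=12
$t0=12+12=24
$t2=4+4=8
$t4=8-1=7
cmp $t4, 2  (cmp 7,2)
bgt loop: taken
$t0=M[8]=23
$t3=12-23=-11
$t3=M[8]=23
$t0=23+23=46
$t2=8+4=12
$t4=7-1=6
cmp $t4, 2  (cmp 6,2)
bgt loop: taken
$t0=M[12]=23
$t3=23-23=0
$t3=M[12]=23
$t0=23+23=46
$t2=12+4=16
$t4=6-1=5
cmp $t4, 2  (cmp 5,2)
bgt loop: taken
$t0=M[16]=-4
$t3=23-(-4)=27
$t3=M[16]=-4
$t0=(-4)+(-4)=-8
$t2=16+4=20
$t4=5-1=4
cmp $t4, 2  (cmp 4,2)
bgt loop: taken
$t0=M[20]=25
$t3=(-4)-25=-29
$t3=M[20]=25
$t0=25+25=50
$t2=20+4=24
$t4=4-1=3
cmp $t4, 2  (cmp 3,2)
bgt loop: taken
$t0=M[24]=3
$t3=25-3=22
$t3=M[24]=3
$t0=3+3=6
$t2=24+4=28
$t4=3-1=2
cmp $t4, 2  (cmp 2,2)
bgt loop: not taken
$t0=3^3=0
sw $t3, (20) → M[20]=3
halt.
Total executed instructions: 63.

63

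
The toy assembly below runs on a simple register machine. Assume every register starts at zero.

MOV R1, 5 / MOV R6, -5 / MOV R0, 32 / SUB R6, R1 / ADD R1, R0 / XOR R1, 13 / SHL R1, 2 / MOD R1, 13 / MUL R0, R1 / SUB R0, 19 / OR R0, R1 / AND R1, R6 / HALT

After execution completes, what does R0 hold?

109

after MOV R1, 5: R1=5
after MOV R6, -5: R6=-5
after MOV R0, 32: R0=32
after SUB R6, R1: R6=(-5)-5=-10
after ADD R1, R0: R1=5+32=37
after XOR R1, 13: R1=37^13=40
after SHL R1, 2: R1=40<<2=160
after MOD R1, 13: R1=160%13=4
after MUL R0, R1: R0=32*4=128
after SUB R0, 19: R0=128-19=109
after OR R0, R1: R0=109|4=109
after AND R1, R6: R1=4&(-10)=4
halt.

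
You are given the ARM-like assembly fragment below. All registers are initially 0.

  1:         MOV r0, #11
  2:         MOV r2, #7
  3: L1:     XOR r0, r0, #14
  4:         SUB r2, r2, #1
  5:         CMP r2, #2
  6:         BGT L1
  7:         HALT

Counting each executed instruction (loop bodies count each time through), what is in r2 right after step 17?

3

after MOV r0, #11: r0=11
after MOV r2, #7: r2=7
after XOR r0, r0, #14: r0=11^14=5
after SUB r2, r2, #1: r2=7-1=6
CMP r2, #2  (cmp 6,2)
BGT L1: taken
after XOR r0, r0, #14: r0=5^14=11
after SUB r2, r2, #1: r2=6-1=5
CMP r2, #2  (cmp 5,2)
BGT L1: taken
after XOR r0, r0, #14: r0=11^14=5
after SUB r2, r2, #1: r2=5-1=4
CMP r2, #2  (cmp 4,2)
BGT L1: taken
after XOR r0, r0, #14: r0=5^14=11
after SUB r2, r2, #1: r2=4-1=3
CMP r2, #2  (cmp 3,2)
After step 17: r2 = 3.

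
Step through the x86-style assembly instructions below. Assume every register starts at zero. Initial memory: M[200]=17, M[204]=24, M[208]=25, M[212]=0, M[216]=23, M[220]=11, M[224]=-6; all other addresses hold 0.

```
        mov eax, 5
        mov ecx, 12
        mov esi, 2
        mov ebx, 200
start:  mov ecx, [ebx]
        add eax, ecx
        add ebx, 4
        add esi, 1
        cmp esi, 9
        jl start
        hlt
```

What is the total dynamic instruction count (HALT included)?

47

eax=5
ecx=12
esi=2
ebx=200
ecx=M[200]=17
eax=5+17=22
ebx=200+4=204
esi=2+1=3
cmp esi, 9  (cmp 3,9)
jl start: taken
ecx=M[204]=24
eax=22+24=46
ebx=204+4=208
esi=3+1=4
cmp esi, 9  (cmp 4,9)
jl start: taken
ecx=M[208]=25
eax=46+25=71
ebx=208+4=212
esi=4+1=5
cmp esi, 9  (cmp 5,9)
jl start: taken
ecx=M[212]=0
eax=71+0=71
ebx=212+4=216
esi=5+1=6
cmp esi, 9  (cmp 6,9)
jl start: taken
ecx=M[216]=23
eax=71+23=94
ebx=216+4=220
esi=6+1=7
cmp esi, 9  (cmp 7,9)
jl start: taken
ecx=M[220]=11
eax=94+11=105
ebx=220+4=224
esi=7+1=8
cmp esi, 9  (cmp 8,9)
jl start: taken
ecx=M[224]=-6
eax=105+(-6)=99
ebx=224+4=228
esi=8+1=9
cmp esi, 9  (cmp 9,9)
jl start: not taken
halt.
Total executed instructions: 47.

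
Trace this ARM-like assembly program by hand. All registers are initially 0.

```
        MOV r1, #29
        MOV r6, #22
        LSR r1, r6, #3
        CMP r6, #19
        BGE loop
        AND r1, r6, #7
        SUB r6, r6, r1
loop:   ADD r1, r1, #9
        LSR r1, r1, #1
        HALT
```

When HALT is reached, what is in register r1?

after MOV r1, #29: r1=29
after MOV r6, #22: r6=22
after LSR r1, r6, #3: r1=22>>3=2
CMP r6, #19  (cmp 22,19)
BGE loop: taken
after ADD r1, r1, #9: r1=2+9=11
after LSR r1, r1, #1: r1=11>>1=5
halt.

5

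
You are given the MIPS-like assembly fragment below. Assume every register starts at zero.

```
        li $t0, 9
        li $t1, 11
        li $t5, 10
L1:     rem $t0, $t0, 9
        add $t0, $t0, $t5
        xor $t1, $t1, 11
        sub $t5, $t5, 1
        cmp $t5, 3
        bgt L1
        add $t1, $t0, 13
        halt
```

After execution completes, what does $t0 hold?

4

li $t0, 9 → $t0=9
li $t1, 11 → $t1=11
li $t5, 10 → $t5=10
rem $t0, $t0, 9 → $t0=9%9=0
add $t0, $t0, $t5 → $t0=0+10=10
xor $t1, $t1, 11 → $t1=11^11=0
sub $t5, $t5, 1 → $t5=10-1=9
cmp $t5, 3  (cmp 9,3)
bgt L1: taken
rem $t0, $t0, 9 → $t0=10%9=1
add $t0, $t0, $t5 → $t0=1+9=10
xor $t1, $t1, 11 → $t1=0^11=11
sub $t5, $t5, 1 → $t5=9-1=8
cmp $t5, 3  (cmp 8,3)
bgt L1: taken
rem $t0, $t0, 9 → $t0=10%9=1
add $t0, $t0, $t5 → $t0=1+8=9
xor $t1, $t1, 11 → $t1=11^11=0
sub $t5, $t5, 1 → $t5=8-1=7
cmp $t5, 3  (cmp 7,3)
bgt L1: taken
rem $t0, $t0, 9 → $t0=9%9=0
add $t0, $t0, $t5 → $t0=0+7=7
xor $t1, $t1, 11 → $t1=0^11=11
sub $t5, $t5, 1 → $t5=7-1=6
cmp $t5, 3  (cmp 6,3)
bgt L1: taken
rem $t0, $t0, 9 → $t0=7%9=7
add $t0, $t0, $t5 → $t0=7+6=13
xor $t1, $t1, 11 → $t1=11^11=0
sub $t5, $t5, 1 → $t5=6-1=5
cmp $t5, 3  (cmp 5,3)
bgt L1: taken
rem $t0, $t0, 9 → $t0=13%9=4
add $t0, $t0, $t5 → $t0=4+5=9
xor $t1, $t1, 11 → $t1=0^11=11
sub $t5, $t5, 1 → $t5=5-1=4
cmp $t5, 3  (cmp 4,3)
bgt L1: taken
rem $t0, $t0, 9 → $t0=9%9=0
add $t0, $t0, $t5 → $t0=0+4=4
xor $t1, $t1, 11 → $t1=11^11=0
sub $t5, $t5, 1 → $t5=4-1=3
cmp $t5, 3  (cmp 3,3)
bgt L1: not taken
add $t1, $t0, 13 → $t1=4+13=17
halt.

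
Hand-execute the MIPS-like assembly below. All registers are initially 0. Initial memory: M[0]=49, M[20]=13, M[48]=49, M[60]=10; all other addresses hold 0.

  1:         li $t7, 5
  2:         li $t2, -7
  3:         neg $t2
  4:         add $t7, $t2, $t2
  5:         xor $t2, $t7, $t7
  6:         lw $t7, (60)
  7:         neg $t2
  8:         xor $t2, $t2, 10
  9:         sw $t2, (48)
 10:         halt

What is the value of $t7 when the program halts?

li $t7, 5 → $t7=5
li $t2, -7 → $t2=-7
neg $t2 → $t2=-(-7)=7
add $t7, $t2, $t2 → $t7=7+7=14
xor $t2, $t7, $t7 → $t2=14^14=0
lw $t7, (60) → $t7=M[60]=10
neg $t2 → $t2=-(0)=0
xor $t2, $t2, 10 → $t2=0^10=10
sw $t2, (48) → M[48]=10
halt.

10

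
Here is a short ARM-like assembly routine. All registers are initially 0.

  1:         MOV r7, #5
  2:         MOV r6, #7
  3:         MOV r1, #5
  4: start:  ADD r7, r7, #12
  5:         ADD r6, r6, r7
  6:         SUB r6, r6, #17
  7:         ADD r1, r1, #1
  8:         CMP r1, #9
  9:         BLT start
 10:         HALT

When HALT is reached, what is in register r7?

MOV r7, #5 → r7=5
MOV r6, #7 → r6=7
MOV r1, #5 → r1=5
ADD r7, r7, #12 → r7=5+12=17
ADD r6, r6, r7 → r6=7+17=24
SUB r6, r6, #17 → r6=24-17=7
ADD r1, r1, #1 → r1=5+1=6
CMP r1, #9  (cmp 6,9)
BLT start: taken
ADD r7, r7, #12 → r7=17+12=29
ADD r6, r6, r7 → r6=7+29=36
SUB r6, r6, #17 → r6=36-17=19
ADD r1, r1, #1 → r1=6+1=7
CMP r1, #9  (cmp 7,9)
BLT start: taken
ADD r7, r7, #12 → r7=29+12=41
ADD r6, r6, r7 → r6=19+41=60
SUB r6, r6, #17 → r6=60-17=43
ADD r1, r1, #1 → r1=7+1=8
CMP r1, #9  (cmp 8,9)
BLT start: taken
ADD r7, r7, #12 → r7=41+12=53
ADD r6, r6, r7 → r6=43+53=96
SUB r6, r6, #17 → r6=96-17=79
ADD r1, r1, #1 → r1=8+1=9
CMP r1, #9  (cmp 9,9)
BLT start: not taken
halt.

53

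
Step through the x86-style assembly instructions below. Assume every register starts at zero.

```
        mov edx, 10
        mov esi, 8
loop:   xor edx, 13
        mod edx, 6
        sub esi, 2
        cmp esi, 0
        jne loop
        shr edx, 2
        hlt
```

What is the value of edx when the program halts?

0

after mov edx, 10: edx=10
after mov esi, 8: esi=8
after xor edx, 13: edx=10^13=7
after mod edx, 6: edx=7%6=1
after sub esi, 2: esi=8-2=6
cmp esi, 0  (cmp 6,0)
jne loop: taken
after xor edx, 13: edx=1^13=12
after mod edx, 6: edx=12%6=0
after sub esi, 2: esi=6-2=4
cmp esi, 0  (cmp 4,0)
jne loop: taken
after xor edx, 13: edx=0^13=13
after mod edx, 6: edx=13%6=1
after sub esi, 2: esi=4-2=2
cmp esi, 0  (cmp 2,0)
jne loop: taken
after xor edx, 13: edx=1^13=12
after mod edx, 6: edx=12%6=0
after sub esi, 2: esi=2-2=0
cmp esi, 0  (cmp 0,0)
jne loop: not taken
after shr edx, 2: edx=0>>2=0
halt.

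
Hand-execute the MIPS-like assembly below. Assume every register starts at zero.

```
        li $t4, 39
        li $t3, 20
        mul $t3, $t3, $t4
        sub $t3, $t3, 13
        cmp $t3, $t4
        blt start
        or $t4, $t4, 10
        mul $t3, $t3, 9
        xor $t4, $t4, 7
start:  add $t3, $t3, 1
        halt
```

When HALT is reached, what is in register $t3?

li $t4, 39 → $t4=39
li $t3, 20 → $t3=20
mul $t3, $t3, $t4 → $t3=20*39=780
sub $t3, $t3, 13 → $t3=780-13=767
cmp $t3, $t4  (cmp 767,39)
blt start: not taken
or $t4, $t4, 10 → $t4=39|10=47
mul $t3, $t3, 9 → $t3=767*9=6903
xor $t4, $t4, 7 → $t4=47^7=40
add $t3, $t3, 1 → $t3=6903+1=6904
halt.

6904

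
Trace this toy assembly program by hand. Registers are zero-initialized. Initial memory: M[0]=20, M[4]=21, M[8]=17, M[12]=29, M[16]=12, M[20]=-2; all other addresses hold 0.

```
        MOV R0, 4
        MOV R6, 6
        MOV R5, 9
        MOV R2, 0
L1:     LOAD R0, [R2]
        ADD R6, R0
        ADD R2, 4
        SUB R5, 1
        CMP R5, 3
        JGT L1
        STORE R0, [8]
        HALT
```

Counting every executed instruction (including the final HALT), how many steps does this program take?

42

after MOV R0, 4: R0=4
after MOV R6, 6: R6=6
after MOV R5, 9: R5=9
after MOV R2, 0: R2=0
after LOAD R0, [R2]: R0=M[0]=20
after ADD R6, R0: R6=6+20=26
after ADD R2, 4: R2=0+4=4
after SUB R5, 1: R5=9-1=8
CMP R5, 3  (cmp 8,3)
JGT L1: taken
after LOAD R0, [R2]: R0=M[4]=21
after ADD R6, R0: R6=26+21=47
after ADD R2, 4: R2=4+4=8
after SUB R5, 1: R5=8-1=7
CMP R5, 3  (cmp 7,3)
JGT L1: taken
after LOAD R0, [R2]: R0=M[8]=17
after ADD R6, R0: R6=47+17=64
after ADD R2, 4: R2=8+4=12
after SUB R5, 1: R5=7-1=6
CMP R5, 3  (cmp 6,3)
JGT L1: taken
after LOAD R0, [R2]: R0=M[12]=29
after ADD R6, R0: R6=64+29=93
after ADD R2, 4: R2=12+4=16
after SUB R5, 1: R5=6-1=5
CMP R5, 3  (cmp 5,3)
JGT L1: taken
after LOAD R0, [R2]: R0=M[16]=12
after ADD R6, R0: R6=93+12=105
after ADD R2, 4: R2=16+4=20
after SUB R5, 1: R5=5-1=4
CMP R5, 3  (cmp 4,3)
JGT L1: taken
after LOAD R0, [R2]: R0=M[20]=-2
after ADD R6, R0: R6=105+(-2)=103
after ADD R2, 4: R2=20+4=24
after SUB R5, 1: R5=4-1=3
CMP R5, 3  (cmp 3,3)
JGT L1: not taken
STORE R0, [8] → M[8]=-2
halt.
Total executed instructions: 42.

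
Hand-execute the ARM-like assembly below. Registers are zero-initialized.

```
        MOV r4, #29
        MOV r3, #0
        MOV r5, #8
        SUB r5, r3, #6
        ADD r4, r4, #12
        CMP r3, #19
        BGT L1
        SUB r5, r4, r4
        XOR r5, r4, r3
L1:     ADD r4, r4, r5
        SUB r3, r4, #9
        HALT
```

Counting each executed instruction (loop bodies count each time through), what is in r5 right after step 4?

-6

after MOV r4, #29: r4=29
after MOV r3, #0: r3=0
after MOV r5, #8: r5=8
after SUB r5, r3, #6: r5=0-6=-6
After step 4: r5 = -6.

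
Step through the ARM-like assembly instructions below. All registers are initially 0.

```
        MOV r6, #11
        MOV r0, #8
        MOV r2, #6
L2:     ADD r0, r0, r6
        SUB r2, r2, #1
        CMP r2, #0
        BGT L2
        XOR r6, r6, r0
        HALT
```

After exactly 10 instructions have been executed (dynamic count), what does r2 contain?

4

after MOV r6, #11: r6=11
after MOV r0, #8: r0=8
after MOV r2, #6: r2=6
after ADD r0, r0, r6: r0=8+11=19
after SUB r2, r2, #1: r2=6-1=5
CMP r2, #0  (cmp 5,0)
BGT L2: taken
after ADD r0, r0, r6: r0=19+11=30
after SUB r2, r2, #1: r2=5-1=4
CMP r2, #0  (cmp 4,0)
After step 10: r2 = 4.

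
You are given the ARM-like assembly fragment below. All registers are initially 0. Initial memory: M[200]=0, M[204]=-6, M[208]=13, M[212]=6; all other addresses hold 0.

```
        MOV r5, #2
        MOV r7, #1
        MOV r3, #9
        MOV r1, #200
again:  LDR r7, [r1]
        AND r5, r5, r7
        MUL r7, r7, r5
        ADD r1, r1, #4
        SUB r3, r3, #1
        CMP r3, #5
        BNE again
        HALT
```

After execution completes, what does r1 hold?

216

r5=2
r7=1
r3=9
r1=200
r7=M[200]=0
r5=2&0=0
r7=0*0=0
r1=200+4=204
r3=9-1=8
CMP r3, #5  (cmp 8,5)
BNE again: taken
r7=M[204]=-6
r5=0&(-6)=0
r7=(-6)*0=0
r1=204+4=208
r3=8-1=7
CMP r3, #5  (cmp 7,5)
BNE again: taken
r7=M[208]=13
r5=0&13=0
r7=13*0=0
r1=208+4=212
r3=7-1=6
CMP r3, #5  (cmp 6,5)
BNE again: taken
r7=M[212]=6
r5=0&6=0
r7=6*0=0
r1=212+4=216
r3=6-1=5
CMP r3, #5  (cmp 5,5)
BNE again: not taken
halt.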